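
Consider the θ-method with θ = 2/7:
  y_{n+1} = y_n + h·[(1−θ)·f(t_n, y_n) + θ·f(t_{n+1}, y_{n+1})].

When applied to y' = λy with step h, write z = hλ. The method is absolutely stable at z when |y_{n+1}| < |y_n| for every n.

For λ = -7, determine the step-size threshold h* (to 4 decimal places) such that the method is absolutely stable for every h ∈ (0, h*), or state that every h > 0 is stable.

On y'=λy, z=hλ:
  y_{n+1} = y_n + z·[5/7·y_n + 2/7·y_{n+1}] ⇒ (1 − 2/7z)y_{n+1} = (1 + 5/7z)y_n
  so R(z) = (1 + 5/7z)/(1 − 2/7z).

Find x<0 with |R(x)|<1.
x=-1.14: |R|=0.1401
R=−1: 1+5/7x = −1+2/7x ⇒ -3/7x=2 ⇒ x=2/(-3/7)=-4.6667
Confirm numerically:
  x=-4.583: |R|=0.98447 <1
  x=-3.064: |R|=0.63376 <1
  x=-1.884: |R|=0.22474 <1
  x=-5.186: |R|=1.08968 >1
  x=-4.859: |R|=1.03451 >1
  x=-4.823: |R|=1.02817 >1
Stable set (-4.6667, 0).

(-4.6667,0); λ=-7 ⇒ h* = (14/3)/7 = 0.6667.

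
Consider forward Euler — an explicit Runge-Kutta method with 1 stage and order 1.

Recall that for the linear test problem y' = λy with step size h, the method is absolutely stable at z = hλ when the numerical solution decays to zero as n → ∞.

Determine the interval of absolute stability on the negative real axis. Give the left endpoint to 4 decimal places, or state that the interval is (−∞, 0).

On y'=λy, z=hλ:
  order 1, 1-stage ⇒ R(z)=1+z
  (e.g. R(-1.3)=-0.30000, |R|=0.30000)

Boundary: |R(x)|=1, x<0.
x=-1.3: |R|=0.3000
|R(-1.91)|=0.9100 |R(-0.95)|=0.0500 |R(-0.79)|=0.2100
Bisect:
  x_lo=-2.4328 |R|=1.4328  x_hi=-0.2912 |R|=0.7088
  mid=-1.36201 |R|=0.36201 →hi
  mid=-1.89741 |R|=0.89741 →hi
  mid=-2.16510 |R|=1.16510 →lo
  mid=-2.03125 |R|=1.03125 →lo
  mid=-1.96433 |R|=0.96433 →hi
  mid=-1.99779 |R|=0.99779 →hi
  mid=-2.01452 |R|=1.01452 →lo
  mid=-2.00616 |R|=1.00616 →lo
  ...
  [-2.00001,-1.99988] ⇒ x*=-2.0000
So |R|<1 on (-2.0000, 0).

(-2.0000, 0).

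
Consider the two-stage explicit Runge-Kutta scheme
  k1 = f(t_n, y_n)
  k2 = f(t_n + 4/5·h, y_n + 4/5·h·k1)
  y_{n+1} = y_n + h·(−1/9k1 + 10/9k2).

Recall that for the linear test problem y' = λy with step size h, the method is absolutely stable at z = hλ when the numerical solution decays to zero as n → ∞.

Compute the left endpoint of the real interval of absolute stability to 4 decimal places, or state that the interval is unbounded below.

left endpoint -1.1250.

Set f=λy, z=hλ:
  k1=λy_n ⇒ h·k1=z·y_n;  k2=λ(1+4/5z)y_n ⇒ h·k2=z(1+4/5z)y_n
  y_{n+1}/y_n = 1 − 1/9z + 10/9z(1+4/5z) = 1 + z + 8/9z²
  so R(z) = 1 + z + 8/9z².

Find x<0 with |R(x)|<1.
x=-0.62: |R|=0.7217
R=1: x+8/9x²=0 ⇒ x=−9/8=-1.1250; min R=1−1/(4·8/9)=0.7188>−1
Confirm numerically:
  x=-0.807: |R|=0.77189 <1
  x=-0.790: |R|=0.76476 <1
  x=-0.759: |R|=0.75307 <1
  x=-0.534: |R|=0.71947 <1
  x=-1.667: |R|=1.80312 >1
  x=-1.278: |R|=1.17381 >1
Interval (-1.1250, 0).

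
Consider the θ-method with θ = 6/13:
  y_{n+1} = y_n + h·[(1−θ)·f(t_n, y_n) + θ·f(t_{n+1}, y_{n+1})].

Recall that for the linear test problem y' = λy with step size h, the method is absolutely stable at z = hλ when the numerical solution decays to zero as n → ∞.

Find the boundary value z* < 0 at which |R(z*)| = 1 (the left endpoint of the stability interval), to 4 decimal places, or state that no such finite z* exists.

With y'=λy (z=hλ):
  y_{n+1} = y_n + z·[7/13·y_n + 6/13·y_{n+1}] ⇒ (1 − 6/13z)y_{n+1} = (1 + 7/13z)y_n
  so R(z) = (1 + 7/13z)/(1 − 6/13z).

Boundary: |R(x)|=1, x<0.
x=-1.49: |R|=0.1171
R=−1: 1+7/13x = −1+6/13x ⇒ -1/13x=2 ⇒ x=2/(-1/13)=-26.0000
Confirm numerically:
  x=-25.119: |R|=0.99462 <1
  x=-25.082: |R|=0.99439 <1
  x=-19.946: |R|=0.95437 <1
  x=-26.264: |R|=1.00155 >1
  x=-26.210: |R|=1.00123 >1
So |R|<1 on (-26.0000, 0).

z* = -26.0000.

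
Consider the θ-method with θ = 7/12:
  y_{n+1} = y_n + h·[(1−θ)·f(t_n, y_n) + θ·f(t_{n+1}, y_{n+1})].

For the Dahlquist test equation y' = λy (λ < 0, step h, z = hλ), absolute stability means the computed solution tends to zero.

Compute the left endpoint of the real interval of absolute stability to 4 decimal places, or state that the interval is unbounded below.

Test eqn y'=λy, z=hλ:
  y_{n+1} = y_n + z·[5/12·y_n + 7/12·y_{n+1}] ⇒ (1 − 7/12z)y_{n+1} = (1 + 5/12z)y_n
  ⇒ R(z) = (1 + 5/12z)/(1 − 7/12z).

Solve |R(x)|<1 on ℝ⁻.
x=-0.35: |R|=0.7093
x=-2: |R|=0.0769
x=-10: |R|=0.4634
x=-100: |R|=0.6854
θ=7/12≥1/2 ⇒ |1+5/12x|<|1−7/12x| ∀x<0 ⇒ stable on all of ℝ⁻.

unbounded; (−∞, 0).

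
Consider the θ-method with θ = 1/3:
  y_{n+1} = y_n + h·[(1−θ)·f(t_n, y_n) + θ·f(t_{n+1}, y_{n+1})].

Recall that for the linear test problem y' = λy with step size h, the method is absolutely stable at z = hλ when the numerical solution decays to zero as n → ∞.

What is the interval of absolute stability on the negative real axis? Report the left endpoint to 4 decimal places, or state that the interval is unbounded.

(-6.0000, 0).

Test eqn y'=λy, z=hλ:
  y_{n+1} = y_n + z·[2/3·y_n + 1/3·y_{n+1}] ⇒ (1 − 1/3z)y_{n+1} = (1 + 2/3z)y_n
  ⇒ R(z) = (1 + 2/3z)/(1 − 1/3z).

Find x<0 with |R(x)|<1.
x=-0.45: |R|=0.6087
R=−1: 1+2/3x = −1+1/3x ⇒ -1/3x=2 ⇒ x=2/(-1/3)=-6.0000
Confirm numerically:
  x=-5.676: |R|=0.96266 <1
  x=-4.286: |R|=0.76475 <1
  x=-4.269: |R|=0.76187 <1
  x=-3.505: |R|=0.61645 <1
  x=-6.369: |R|=1.03939 >1
  x=-6.322: |R|=1.03454 >1
So |R|<1 on (-6.0000, 0).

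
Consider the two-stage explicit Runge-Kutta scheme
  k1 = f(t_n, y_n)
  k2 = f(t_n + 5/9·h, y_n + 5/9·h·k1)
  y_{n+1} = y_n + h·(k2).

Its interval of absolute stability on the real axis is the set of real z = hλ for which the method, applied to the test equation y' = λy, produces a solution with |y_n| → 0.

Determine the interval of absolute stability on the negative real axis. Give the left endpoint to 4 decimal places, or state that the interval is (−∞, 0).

On y'=λy, z=hλ:
  k1=λy_n ⇒ h·k1=z·y_n;  k2=λ(1+5/9z)y_n ⇒ h·k2=z(1+5/9z)y_n
  y_{n+1}/y_n = 1 + z(1+5/9z) = 1 + z + 5/9z²
  so R(z) = 1 + z + 5/9z².

Find x<0 with |R(x)|<1.
x=-1.32: |R|=0.6480
R=1: x+5/9x²=0 ⇒ x=−9/5=-1.8000; min R=1−1/(4·5/9)=0.5500>−1
Confirm numerically:
  x=-1.722: |R|=0.92538 <1
  x=-1.435: |R|=0.70901 <1
  x=-1.348: |R|=0.66150 <1
  x=-1.317: |R|=0.64661 <1
  x=-2.214: |R|=1.50922 >1
  x=-2.005: |R|=1.22835 >1
  x=-1.864: |R|=1.06628 >1
Stable set (-1.8000, 0).

(-1.8000, 0).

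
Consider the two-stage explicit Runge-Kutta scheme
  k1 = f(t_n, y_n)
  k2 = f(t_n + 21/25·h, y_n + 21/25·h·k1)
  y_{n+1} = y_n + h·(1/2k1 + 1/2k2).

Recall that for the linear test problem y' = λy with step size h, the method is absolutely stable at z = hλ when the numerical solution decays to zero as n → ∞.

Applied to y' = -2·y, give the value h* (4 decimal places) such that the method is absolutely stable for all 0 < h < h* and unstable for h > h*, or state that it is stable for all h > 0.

(-2.3810,0); λ=-2 ⇒ h* = (50/21)/2 = 1.1905.

With y'=λy (z=hλ):
  k1=λy_n ⇒ h·k1=z·y_n;  k2=λ(1+21/25z)y_n ⇒ h·k2=z(1+21/25z)y_n
  y_{n+1}/y_n = 1 + 1/2z + 1/2z(1+21/25z) = 1 + z + 21/50z²
  ⇒ R(z) = 1 + z + 21/50z².

Find x<0 with |R(x)|<1.
x=-0.69: |R|=0.5100
R=1: x+21/50x²=0 ⇒ x=−50/21=-2.3810; min R=1−1/(4·21/50)=0.4048>−1
Confirm numerically:
  x=-2.304: |R|=0.92553 <1
  x=-1.740: |R|=0.53159 <1
  x=-1.326: |R|=0.41248 <1
  x=-2.941: |R|=1.69178 >1
  x=-2.790: |R|=1.47932 >1
  x=-2.647: |R|=1.29578 >1
Interval (-2.3810, 0).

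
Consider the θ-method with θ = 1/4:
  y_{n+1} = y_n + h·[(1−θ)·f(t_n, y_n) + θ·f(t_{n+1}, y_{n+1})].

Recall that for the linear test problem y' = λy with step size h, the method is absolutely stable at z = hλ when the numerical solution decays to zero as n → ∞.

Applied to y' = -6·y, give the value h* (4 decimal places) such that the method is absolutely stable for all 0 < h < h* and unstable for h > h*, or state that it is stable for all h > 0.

Set f=λy, z=hλ:
  y_{n+1} = y_n + z·[3/4·y_n + 1/4·y_{n+1}] ⇒ (1 − 1/4z)y_{n+1} = (1 + 3/4z)y_n
  R(z) = (1 + 3/4z)/(1 − 1/4z).

Need |R(x)|<1, x<0.
x=-0.53: |R|=0.5320
R=−1: 1+3/4x = −1+1/4x ⇒ -1/2x=2 ⇒ x=2/(-1/2)=-4.0000
Confirm numerically:
  x=-2.665: |R|=0.59940 <1
  x=-1.888: |R|=0.28261 <1
  x=-1.867: |R|=0.27288 <1
  x=-4.319: |R|=1.07669 >1
  x=-4.107: |R|=1.02640 >1
Stable set (-4.0000, 0).

(-4.0000,0); λ=-6 ⇒ h* = (4)/6 = 0.6667.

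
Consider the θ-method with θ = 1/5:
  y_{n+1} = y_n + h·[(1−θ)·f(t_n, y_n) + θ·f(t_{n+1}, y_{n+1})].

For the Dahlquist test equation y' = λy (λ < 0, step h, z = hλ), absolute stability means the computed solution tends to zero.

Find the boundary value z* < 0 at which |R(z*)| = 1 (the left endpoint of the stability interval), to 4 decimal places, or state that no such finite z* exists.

With y'=λy (z=hλ):
  y_{n+1} = y_n + z·[4/5·y_n + 1/5·y_{n+1}] ⇒ (1 − 1/5z)y_{n+1} = (1 + 4/5z)y_n
  so R(z) = (1 + 4/5z)/(1 − 1/5z).

Boundary: |R(x)|=1, x<0.
x=-1.58: |R|=0.2006
R=−1: 1+4/5x = −1+1/5x ⇒ -3/5x=2 ⇒ x=2/(-3/5)=-3.3333
Confirm numerically:
  x=-3.026: |R|=0.88512 <1
  x=-1.817: |R|=0.33270 <1
  x=-1.432: |R|=0.11318 <1
  x=-3.599: |R|=1.09269 >1
  x=-3.360: |R|=1.00957 >1
Stable set (-3.3333, 0).

left endpoint -3.3333.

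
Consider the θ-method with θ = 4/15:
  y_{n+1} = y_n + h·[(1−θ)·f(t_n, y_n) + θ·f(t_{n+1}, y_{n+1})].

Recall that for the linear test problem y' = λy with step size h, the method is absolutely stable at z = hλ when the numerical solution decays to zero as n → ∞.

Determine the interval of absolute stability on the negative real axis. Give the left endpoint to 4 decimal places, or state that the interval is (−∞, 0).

With y'=λy (z=hλ):
  y_{n+1} = y_n + z·[11/15·y_n + 4/15·y_{n+1}] ⇒ (1 − 4/15z)y_{n+1} = (1 + 11/15z)y_n
  ⇒ R(z) = (1 + 11/15z)/(1 − 4/15z).

Find x<0 with |R(x)|<1.
x=-1.62: |R|=0.1313
R=−1: 1+11/15x = −1+4/15x ⇒ -7/15x=2 ⇒ x=2/(-7/15)=-4.2857
Confirm numerically:
  x=-3.684: |R|=0.85835 <1
  x=-3.191: |R|=0.72400 <1
  x=-2.704: |R|=0.57112 <1
  x=-1.719: |R|=0.17869 <1
  x=-4.758: |R|=1.09714 >1
  x=-4.314: |R|=1.00614 >1
So |R|<1 on (-4.2857, 0).

z∈(-4.2857,0).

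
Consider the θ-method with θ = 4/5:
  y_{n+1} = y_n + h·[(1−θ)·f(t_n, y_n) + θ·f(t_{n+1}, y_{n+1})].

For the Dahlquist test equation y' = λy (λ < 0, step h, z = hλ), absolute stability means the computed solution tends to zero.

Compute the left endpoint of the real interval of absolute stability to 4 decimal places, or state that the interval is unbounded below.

Test eqn y'=λy, z=hλ:
  y_{n+1} = y_n + z·[1/5·y_n + 4/5·y_{n+1}] ⇒ (1 − 4/5z)y_{n+1} = (1 + 1/5z)y_n
  Hence R(z) = (1 + 1/5z)/(1 − 4/5z).

Solve |R(x)|<1 on ℝ⁻.
x=-0.57: |R|=0.6085
x=-2: |R|=0.2308
x=-10: |R|=0.1111
x=-100: |R|=0.2346
θ=4/5≥1/2 ⇒ |1+1/5x|<|1−4/5x| ∀x<0 ⇒ interval (−∞,0).

unbounded; (−∞, 0).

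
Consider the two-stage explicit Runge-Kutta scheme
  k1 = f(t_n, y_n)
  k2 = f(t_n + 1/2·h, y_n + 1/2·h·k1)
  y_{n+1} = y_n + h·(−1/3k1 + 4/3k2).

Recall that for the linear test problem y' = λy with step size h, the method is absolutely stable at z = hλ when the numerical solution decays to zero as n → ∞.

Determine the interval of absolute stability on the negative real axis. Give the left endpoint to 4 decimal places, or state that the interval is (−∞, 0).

Test eqn y'=λy, z=hλ:
  k1=λy_n ⇒ h·k1=z·y_n;  k2=λ(1+1/2z)y_n ⇒ h·k2=z(1+1/2z)y_n
  y_{n+1}/y_n = 1 − 1/3z + 4/3z(1+1/2z) = 1 + z + 2/3z²
  so R(z) = 1 + z + 2/3z².

Boundary: |R(x)|=1, x<0.
x=-0.88: |R|=0.6363
R=1: x+2/3x²=0 ⇒ x=−3/2=-1.5000; min R=1−1/(4·2/3)=0.6250>−1
Confirm numerically:
  x=-1.094: |R|=0.70389 <1
  x=-1.065: |R|=0.69115 <1
  x=-1.006: |R|=0.66869 <1
  x=-0.927: |R|=0.64589 <1
  x=-1.929: |R|=1.55169 >1
  x=-1.864: |R|=1.45233 >1
So |R|<1 on (-1.5000, 0).

z∈(-1.5000,0).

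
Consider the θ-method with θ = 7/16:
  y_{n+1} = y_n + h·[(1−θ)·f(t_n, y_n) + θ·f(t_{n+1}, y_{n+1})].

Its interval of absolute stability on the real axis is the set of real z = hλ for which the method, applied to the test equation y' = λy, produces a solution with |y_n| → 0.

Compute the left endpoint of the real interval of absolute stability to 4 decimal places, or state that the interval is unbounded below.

z* = -16.0000.

On y'=λy, z=hλ:
  y_{n+1} = y_n + z·[9/16·y_n + 7/16·y_{n+1}] ⇒ (1 − 7/16z)y_{n+1} = (1 + 9/16z)y_n
  R(z) = (1 + 9/16z)/(1 − 7/16z).

Need |R(x)|<1, x<0.
x=-0.38: |R|=0.6742
R=−1: 1+9/16x = −1+7/16x ⇒ -1/8x=2 ⇒ x=2/(-1/8)=-16.0000
Confirm numerically:
  x=-11.532: |R|=0.90761 <1
  x=-10.964: |R|=0.89140 <1
  x=-8.329: |R|=0.79352 <1
  x=-16.454: |R|=1.00692 >1
  x=-16.365: |R|=1.00559 >1
Stable set (-16.0000, 0).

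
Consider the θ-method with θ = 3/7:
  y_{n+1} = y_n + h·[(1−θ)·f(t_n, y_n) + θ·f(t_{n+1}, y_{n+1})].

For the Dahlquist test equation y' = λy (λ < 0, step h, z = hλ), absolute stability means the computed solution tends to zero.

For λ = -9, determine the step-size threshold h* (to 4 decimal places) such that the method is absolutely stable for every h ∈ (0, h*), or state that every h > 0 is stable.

Test eqn y'=λy, z=hλ:
  y_{n+1} = y_n + z·[4/7·y_n + 3/7·y_{n+1}] ⇒ (1 − 3/7z)y_{n+1} = (1 + 4/7z)y_n
  Hence R(z) = (1 + 4/7z)/(1 − 3/7z).

Need |R(x)|<1, x<0.
x=-1.6: |R|=0.0508
R=−1: 1+4/7x = −1+3/7x ⇒ -1/7x=2 ⇒ x=2/(-1/7)=-14.0000
Confirm numerically:
  x=-13.160: |R|=0.98193 <1
  x=-11.832: |R|=0.94898 <1
  x=-6.524: |R|=0.71865 <1
  x=-6.061: |R|=0.68475 <1
  x=-14.338: |R|=1.00676 >1
  x=-14.297: |R|=1.00595 >1
  x=-14.137: |R|=1.00277 >1
Stable set (-14.0000, 0).

(-14.0000,0); λ=-9 ⇒ h* = (14)/9 = 1.5556.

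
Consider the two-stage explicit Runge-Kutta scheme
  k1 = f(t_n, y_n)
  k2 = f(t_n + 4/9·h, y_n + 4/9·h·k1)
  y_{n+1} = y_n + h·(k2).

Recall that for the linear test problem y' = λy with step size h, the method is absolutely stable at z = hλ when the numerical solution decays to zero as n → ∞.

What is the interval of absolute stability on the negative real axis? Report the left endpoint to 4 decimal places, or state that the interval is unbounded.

Test eqn y'=λy, z=hλ:
  k1=λy_n ⇒ h·k1=z·y_n;  k2=λ(1+4/9z)y_n ⇒ h·k2=z(1+4/9z)y_n
  y_{n+1}/y_n = 1 + z(1+4/9z) = 1 + z + 4/9z²
  Hence R(z) = 1 + z + 4/9z².

Solve |R(x)|<1 on ℝ⁻.
x=-0.69: |R|=0.5216
R=1: x+4/9x²=0 ⇒ x=−9/4=-2.2500; min R=1−1/(4·4/9)=0.4375>−1
Confirm numerically:
  x=-1.911: |R|=0.71208 <1
  x=-1.528: |R|=0.50968 <1
  x=-1.385: |R|=0.46754 <1
  x=-2.825: |R|=1.72194 >1
  x=-2.345: |R|=1.09901 >1
Interval (-2.2500, 0).

z∈(-2.2500,0).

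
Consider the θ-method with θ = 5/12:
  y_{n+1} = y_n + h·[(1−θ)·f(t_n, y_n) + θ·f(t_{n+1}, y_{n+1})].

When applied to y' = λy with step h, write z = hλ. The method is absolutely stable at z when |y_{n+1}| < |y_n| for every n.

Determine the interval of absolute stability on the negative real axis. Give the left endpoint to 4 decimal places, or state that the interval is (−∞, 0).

z∈(-12.0000,0).

With y'=λy (z=hλ):
  y_{n+1} = y_n + z·[7/12·y_n + 5/12·y_{n+1}] ⇒ (1 − 5/12z)y_{n+1} = (1 + 7/12z)y_n
  R(z) = (1 + 7/12z)/(1 − 5/12z).

Find x<0 with |R(x)|<1.
x=-0.79: |R|=0.4056
R=−1: 1+7/12x = −1+5/12x ⇒ -1/6x=2 ⇒ x=2/(-1/6)=-12.0000
Confirm numerically:
  x=-11.329: |R|=0.98045 <1
  x=-8.724: |R|=0.88220 <1
  x=-7.129: |R|=0.79553 <1
  x=-12.276: |R|=1.00752 >1
  x=-12.162: |R|=1.00445 >1
So |R|<1 on (-12.0000, 0).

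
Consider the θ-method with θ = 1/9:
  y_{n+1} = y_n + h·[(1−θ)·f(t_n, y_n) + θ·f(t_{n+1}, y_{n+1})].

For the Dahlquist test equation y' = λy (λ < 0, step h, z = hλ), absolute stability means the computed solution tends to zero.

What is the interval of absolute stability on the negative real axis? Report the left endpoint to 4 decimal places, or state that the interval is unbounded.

(-2.5714, 0).

Test eqn y'=λy, z=hλ:
  y_{n+1} = y_n + z·[8/9·y_n + 1/9·y_{n+1}] ⇒ (1 − 1/9z)y_{n+1} = (1 + 8/9z)y_n
  so R(z) = (1 + 8/9z)/(1 − 1/9z).

Need |R(x)|<1, x<0.
x=-0.63: |R|=0.4112
R=−1: 1+8/9x = −1+1/9x ⇒ -7/9x=2 ⇒ x=2/(-7/9)=-2.5714
Confirm numerically:
  x=-2.444: |R|=0.92206 <1
  x=-1.950: |R|=0.60274 <1
  x=-1.119: |R|=0.00474 <1
  x=-2.927: |R|=1.20869 >1
  x=-2.831: |R|=1.15358 >1
So |R|<1 on (-2.5714, 0).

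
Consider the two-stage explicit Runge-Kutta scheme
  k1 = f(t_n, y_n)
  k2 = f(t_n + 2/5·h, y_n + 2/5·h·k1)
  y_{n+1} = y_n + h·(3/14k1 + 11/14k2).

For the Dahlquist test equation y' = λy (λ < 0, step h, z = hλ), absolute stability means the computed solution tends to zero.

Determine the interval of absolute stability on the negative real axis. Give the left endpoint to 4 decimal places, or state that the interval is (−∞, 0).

(-3.1818, 0).

Test eqn y'=λy, z=hλ:
  k1=λy_n ⇒ h·k1=z·y_n;  k2=λ(1+2/5z)y_n ⇒ h·k2=z(1+2/5z)y_n
  y_{n+1}/y_n = 1 + 3/14z + 11/14z(1+2/5z) = 1 + z + 11/35z²
  ⇒ R(z) = 1 + z + 11/35z².

Find x<0 with |R(x)|<1.
x=-0.79: |R|=0.4061
R=1: x+11/35x²=0 ⇒ x=−35/11=-3.1818; min R=1−1/(4·11/35)=0.2045>−1
Confirm numerically:
  x=-2.926: |R|=0.76475 <1
  x=-2.096: |R|=0.28473 <1
  x=-1.841: |R|=0.22420 <1
  x=-3.422: |R|=1.25831 >1
  x=-3.285: |R|=1.10653 >1
So |R|<1 on (-3.1818, 0).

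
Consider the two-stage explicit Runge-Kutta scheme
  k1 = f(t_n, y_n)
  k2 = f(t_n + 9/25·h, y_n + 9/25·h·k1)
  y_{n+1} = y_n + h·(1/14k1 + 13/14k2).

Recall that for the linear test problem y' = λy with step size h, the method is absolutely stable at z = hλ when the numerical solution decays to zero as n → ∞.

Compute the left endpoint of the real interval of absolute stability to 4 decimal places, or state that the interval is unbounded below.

Set f=λy, z=hλ:
  k1=λy_n ⇒ h·k1=z·y_n;  k2=λ(1+9/25z)y_n ⇒ h·k2=z(1+9/25z)y_n
  y_{n+1}/y_n = 1 + 1/14z + 13/14z(1+9/25z) = 1 + z + 117/350z²
  R(z) = 1 + z + 117/350z².

Boundary: |R(x)|=1, x<0.
x=-0.57: |R|=0.5386
R=1: x+117/350x²=0 ⇒ x=−350/117=-2.9915; min R=1−1/(4·117/350)=0.2521>−1
Confirm numerically:
  x=-2.609: |R|=0.66644 <1
  x=-2.161: |R|=0.40009 <1
  x=-2.041: |R|=0.35153 <1
  x=-1.836: |R|=0.29084 <1
  x=-3.132: |R|=1.14715 >1
  x=-3.013: |R|=1.02170 >1
Stable set (-2.9915, 0).

z* = -2.9915.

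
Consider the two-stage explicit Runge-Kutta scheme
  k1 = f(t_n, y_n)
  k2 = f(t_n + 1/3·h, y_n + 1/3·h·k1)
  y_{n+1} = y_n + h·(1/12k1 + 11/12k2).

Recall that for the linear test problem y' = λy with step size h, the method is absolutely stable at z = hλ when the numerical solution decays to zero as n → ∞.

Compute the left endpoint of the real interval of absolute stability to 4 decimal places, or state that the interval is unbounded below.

left endpoint -3.2727.

With y'=λy (z=hλ):
  k1=λy_n ⇒ h·k1=z·y_n;  k2=λ(1+1/3z)y_n ⇒ h·k2=z(1+1/3z)y_n
  y_{n+1}/y_n = 1 + 1/12z + 11/12z(1+1/3z) = 1 + z + 11/36z²
  so R(z) = 1 + z + 11/36z².

Boundary: |R(x)|=1, x<0.
x=-1.28: |R|=0.2206
R=1: x+11/36x²=0 ⇒ x=−36/11=-3.2727; min R=1−1/(4·11/36)=0.1818>−1
Confirm numerically:
  x=-2.147: |R|=0.26149 <1
  x=-1.844: |R|=0.19499 <1
  x=-1.761: |R|=0.18656 <1
  x=-1.428: |R|=0.19508 <1
  x=-3.771: |R|=1.57413 >1
  x=-3.665: |R|=1.43929 >1
  x=-3.610: |R|=1.37203 >1
So |R|<1 on (-3.2727, 0).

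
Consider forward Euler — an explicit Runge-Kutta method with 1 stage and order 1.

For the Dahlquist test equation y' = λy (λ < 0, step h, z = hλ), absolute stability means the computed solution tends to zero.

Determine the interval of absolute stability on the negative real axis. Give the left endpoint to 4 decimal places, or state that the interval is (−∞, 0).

(-2.0000, 0).

On y'=λy, z=hλ:
  order 1, 1-stage ⇒ R(z)=1+z
  (e.g. R(-1.38)=-0.38000, |R|=0.38000)

Find x<0 with |R(x)|<1.
x=-1.38: |R|=0.3800
|R(-2.13)|=1.1300 |R(-2.06)|=1.0600 |R(-1.86)|=0.8600
Bisect:
  x_lo=-2.7616 |R|=1.7616  x_hi=-0.1782 |R|=0.8218
  mid=-1.46989 |R|=0.46989 →hi
  mid=-2.11574 |R|=1.11574 →lo
  mid=-1.79281 |R|=0.79281 →hi
  mid=-1.95428 |R|=0.95428 →hi
  mid=-2.03501 |R|=1.03501 →lo
  mid=-1.99464 |R|=0.99464 →hi
  mid=-2.01482 |R|=1.01482 →lo
  mid=-2.00473 |R|=1.00473 →lo
  ...
  [-2.00000,-1.99984] ⇒ x*=-2.0000
So |R|<1 on (-2.0000, 0).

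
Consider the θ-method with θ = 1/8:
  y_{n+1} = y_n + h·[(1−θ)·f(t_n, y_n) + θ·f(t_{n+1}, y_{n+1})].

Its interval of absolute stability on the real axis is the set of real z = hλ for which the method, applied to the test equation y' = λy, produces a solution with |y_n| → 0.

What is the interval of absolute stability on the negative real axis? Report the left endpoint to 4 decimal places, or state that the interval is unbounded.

(-2.6667, 0).

Set f=λy, z=hλ:
  y_{n+1} = y_n + z·[7/8·y_n + 1/8·y_{n+1}] ⇒ (1 − 1/8z)y_{n+1} = (1 + 7/8z)y_n
  Hence R(z) = (1 + 7/8z)/(1 − 1/8z).

Boundary: |R(x)|=1, x<0.
x=-1.52: |R|=0.2773
R=−1: 1+7/8x = −1+1/8x ⇒ -3/4x=2 ⇒ x=2/(-3/4)=-2.6667
Confirm numerically:
  x=-1.748: |R|=0.43455 <1
  x=-1.460: |R|=0.23467 <1
  x=-1.295: |R|=0.11458 <1
  x=-3.014: |R|=1.18921 >1
  x=-2.985: |R|=1.17387 >1
  x=-2.939: |R|=1.14937 >1
So |R|<1 on (-2.6667, 0).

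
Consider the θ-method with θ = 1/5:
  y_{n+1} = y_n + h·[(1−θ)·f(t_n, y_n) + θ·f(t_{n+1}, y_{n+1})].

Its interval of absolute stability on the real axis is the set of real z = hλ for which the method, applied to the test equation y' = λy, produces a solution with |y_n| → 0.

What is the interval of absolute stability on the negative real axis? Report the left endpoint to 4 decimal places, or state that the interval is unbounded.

Set f=λy, z=hλ:
  y_{n+1} = y_n + z·[4/5·y_n + 1/5·y_{n+1}] ⇒ (1 − 1/5z)y_{n+1} = (1 + 4/5z)y_n
  so R(z) = (1 + 4/5z)/(1 − 1/5z).

Boundary: |R(x)|=1, x<0.
x=-1.58: |R|=0.2006
R=−1: 1+4/5x = −1+1/5x ⇒ -3/5x=2 ⇒ x=2/(-3/5)=-3.3333
Confirm numerically:
  x=-2.551: |R|=0.68918 <1
  x=-2.028: |R|=0.44280 <1
  x=-1.970: |R|=0.41320 <1
  x=-3.821: |R|=1.16585 >1
  x=-3.748: |R|=1.14220 >1
  x=-3.664: |R|=1.11450 >1
Interval (-3.3333, 0).

(-3.3333, 0).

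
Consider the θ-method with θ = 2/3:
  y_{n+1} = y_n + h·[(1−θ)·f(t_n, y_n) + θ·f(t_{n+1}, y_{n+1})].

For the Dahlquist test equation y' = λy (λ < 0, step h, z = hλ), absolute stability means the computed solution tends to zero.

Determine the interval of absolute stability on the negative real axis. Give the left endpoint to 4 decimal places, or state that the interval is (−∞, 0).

Test eqn y'=λy, z=hλ:
  y_{n+1} = y_n + z·[1/3·y_n + 2/3·y_{n+1}] ⇒ (1 − 2/3z)y_{n+1} = (1 + 1/3z)y_n
  so R(z) = (1 + 1/3z)/(1 − 2/3z).

Boundary: |R(x)|=1, x<0.
x=-1.39: |R|=0.2785
x=-2: |R|=0.1429
x=-10: |R|=0.3043
x=-100: |R|=0.4778
θ=2/3≥1/2 ⇒ |1+1/3x|<|1−2/3x| ∀x<0 ⇒ stable on all of ℝ⁻.

interval (−∞, 0).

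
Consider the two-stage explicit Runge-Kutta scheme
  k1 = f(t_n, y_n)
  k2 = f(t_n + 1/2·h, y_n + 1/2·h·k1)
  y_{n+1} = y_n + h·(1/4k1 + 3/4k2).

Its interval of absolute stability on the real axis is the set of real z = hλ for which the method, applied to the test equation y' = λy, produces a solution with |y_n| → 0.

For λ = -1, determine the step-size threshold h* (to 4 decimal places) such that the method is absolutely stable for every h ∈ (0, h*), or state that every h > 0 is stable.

On y'=λy, z=hλ:
  k1=λy_n ⇒ h·k1=z·y_n;  k2=λ(1+1/2z)y_n ⇒ h·k2=z(1+1/2z)y_n
  y_{n+1}/y_n = 1 + 1/4z + 3/4z(1+1/2z) = 1 + z + 3/8z²
  so R(z) = 1 + z + 3/8z².

Need |R(x)|<1, x<0.
x=-0.84: |R|=0.4246
R=1: x+3/8x²=0 ⇒ x=−8/3=-2.6667; min R=1−1/(4·3/8)=0.3333>−1
Confirm numerically:
  x=-1.752: |R|=0.39906 <1
  x=-1.605: |R|=0.36101 <1
  x=-1.239: |R|=0.33667 <1
  x=-3.211: |R|=1.65545 >1
  x=-3.195: |R|=1.63301 >1
  x=-2.830: |R|=1.17334 >1
Interval (-2.6667, 0).

(-2.6667,0); λ=-1 ⇒ h* = (8/3)/1 = 2.6667.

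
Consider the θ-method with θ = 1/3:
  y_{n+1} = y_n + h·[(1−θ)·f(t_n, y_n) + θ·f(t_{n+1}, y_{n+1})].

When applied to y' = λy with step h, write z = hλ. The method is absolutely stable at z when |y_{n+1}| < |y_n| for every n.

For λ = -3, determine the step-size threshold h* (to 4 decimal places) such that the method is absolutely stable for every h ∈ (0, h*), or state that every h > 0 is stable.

(-6.0000,0); λ=-3 ⇒ h* = (6)/3 = 2.0000.

Set f=λy, z=hλ:
  y_{n+1} = y_n + z·[2/3·y_n + 1/3·y_{n+1}] ⇒ (1 − 1/3z)y_{n+1} = (1 + 2/3z)y_n
  so R(z) = (1 + 2/3z)/(1 − 1/3z).

Boundary: |R(x)|=1, x<0.
x=-1.56: |R|=0.0263
R=−1: 1+2/3x = −1+1/3x ⇒ -1/3x=2 ⇒ x=2/(-1/3)=-6.0000
Confirm numerically:
  x=-5.523: |R|=0.94403 <1
  x=-5.228: |R|=0.90617 <1
  x=-3.862: |R|=0.68843 <1
  x=-3.852: |R|=0.68651 <1
  x=-6.347: |R|=1.03712 >1
  x=-6.112: |R|=1.01229 >1
  x=-6.046: |R|=1.00509 >1
So |R|<1 on (-6.0000, 0).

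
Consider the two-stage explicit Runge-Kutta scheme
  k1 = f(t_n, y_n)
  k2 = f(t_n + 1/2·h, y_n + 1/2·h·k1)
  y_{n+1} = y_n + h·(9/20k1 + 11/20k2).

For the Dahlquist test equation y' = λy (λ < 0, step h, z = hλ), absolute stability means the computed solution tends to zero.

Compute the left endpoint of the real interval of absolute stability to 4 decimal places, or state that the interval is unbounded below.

Set f=λy, z=hλ:
  k1=λy_n ⇒ h·k1=z·y_n;  k2=λ(1+1/2z)y_n ⇒ h·k2=z(1+1/2z)y_n
  y_{n+1}/y_n = 1 + 9/20z + 11/20z(1+1/2z) = 1 + z + 11/40z²
  so R(z) = 1 + z + 11/40z².

Find x<0 with |R(x)|<1.
x=-1.54: |R|=0.1122
R=1: x+11/40x²=0 ⇒ x=−40/11=-3.6364; min R=1−1/(4·11/40)=0.0909>−1
Confirm numerically:
  x=-2.879: |R|=0.40038 <1
  x=-1.716: |R|=0.09378 <1
  x=-1.621: |R|=0.10160 <1
  x=-1.618: |R|=0.10193 <1
  x=-4.213: |R|=1.66808 >1
  x=-3.717: |R|=1.08242 >1
Interval (-3.6364, 0).

left endpoint -3.6364.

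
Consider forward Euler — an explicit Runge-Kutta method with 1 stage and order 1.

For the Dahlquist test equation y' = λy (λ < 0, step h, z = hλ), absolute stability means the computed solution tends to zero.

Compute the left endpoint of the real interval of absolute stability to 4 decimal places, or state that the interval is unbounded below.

Set f=λy, z=hλ:
  order 1, 1-stage ⇒ R(z)=1+z
  (e.g. R(-1.75)=-0.75000, |R|=0.75000)

Need |R(x)|<1, x<0.
x=-1.75: |R|=0.7500
|R(-1.78)|=0.7800 |R(-1.33)|=0.3300 |R(-1.27)|=0.2700
Bisect:
  x_lo=-2.6642 |R|=1.6642  x_hi=-0.1849 |R|=0.8151
  mid=-1.42454 |R|=0.42454 →hi
  mid=-2.04436 |R|=1.04436 →lo
  mid=-1.73445 |R|=0.73445 →hi
  mid=-1.88941 |R|=0.88941 →hi
  mid=-1.96688 |R|=0.96688 →hi
  mid=-2.00562 |R|=1.00562 →lo
  mid=-1.98625 |R|=0.98625 →hi
  mid=-1.99594 |R|=0.99594 →hi
  mid=-2.00078 |R|=1.00078 →lo
  mid=-1.99836 |R|=0.99836 →hi
  ...
  [-2.00002,-1.99987] ⇒ x*=-2.0000
So |R|<1 on (-2.0000, 0).

z* = -2.0000.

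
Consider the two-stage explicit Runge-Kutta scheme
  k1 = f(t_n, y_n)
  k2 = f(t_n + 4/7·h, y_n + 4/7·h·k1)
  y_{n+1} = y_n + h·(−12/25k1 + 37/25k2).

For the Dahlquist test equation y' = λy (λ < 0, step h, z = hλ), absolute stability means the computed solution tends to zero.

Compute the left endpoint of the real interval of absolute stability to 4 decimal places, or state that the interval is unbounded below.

z* = -1.1824.

Set f=λy, z=hλ:
  k1=λy_n ⇒ h·k1=z·y_n;  k2=λ(1+4/7z)y_n ⇒ h·k2=z(1+4/7z)y_n
  y_{n+1}/y_n = 1 − 12/25z + 37/25z(1+4/7z) = 1 + z + 148/175z²
  Hence R(z) = 1 + z + 148/175z².

Need |R(x)|<1, x<0.
x=-1.66: |R|=1.6705
R=1: x+148/175x²=0 ⇒ x=−175/148=-1.1824; min R=1−1/(4·148/175)=0.7044>−1
Confirm numerically:
  x=-0.769: |R|=0.73112 <1
  x=-0.710: |R|=0.71632 <1
  x=-0.587: |R|=0.70441 <1
  x=-1.503: |R|=1.40748 >1
  x=-1.483: |R|=1.37697 >1
So |R|<1 on (-1.1824, 0).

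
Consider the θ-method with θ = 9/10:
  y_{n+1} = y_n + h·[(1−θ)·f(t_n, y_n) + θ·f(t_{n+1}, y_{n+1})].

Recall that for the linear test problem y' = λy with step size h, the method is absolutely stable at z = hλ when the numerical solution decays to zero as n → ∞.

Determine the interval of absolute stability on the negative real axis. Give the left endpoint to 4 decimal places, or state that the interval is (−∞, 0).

On y'=λy, z=hλ:
  y_{n+1} = y_n + z·[1/10·y_n + 9/10·y_{n+1}] ⇒ (1 − 9/10z)y_{n+1} = (1 + 1/10z)y_n
  ⇒ R(z) = (1 + 1/10z)/(1 − 9/10z).

Solve |R(x)|<1 on ℝ⁻.
x=-1.6: |R|=0.3443
x=-2: |R|=0.2857
x=-10: |R|=0.0000
x=-100: |R|=0.0989
θ=9/10≥1/2 ⇒ |1+1/10x|<|1−9/10x| ∀x<0 ⇒ unbounded interval.

interval (−∞, 0).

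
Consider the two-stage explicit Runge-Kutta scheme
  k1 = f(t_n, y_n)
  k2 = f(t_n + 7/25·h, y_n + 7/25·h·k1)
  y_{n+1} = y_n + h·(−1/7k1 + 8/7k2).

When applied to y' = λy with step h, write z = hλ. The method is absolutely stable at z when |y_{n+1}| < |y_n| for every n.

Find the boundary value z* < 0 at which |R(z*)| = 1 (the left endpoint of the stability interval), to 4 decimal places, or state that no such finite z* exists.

Test eqn y'=λy, z=hλ:
  k1=λy_n ⇒ h·k1=z·y_n;  k2=λ(1+7/25z)y_n ⇒ h·k2=z(1+7/25z)y_n
  y_{n+1}/y_n = 1 − 1/7z + 8/7z(1+7/25z) = 1 + z + 8/25z²
  so R(z) = 1 + z + 8/25z².

Find x<0 with |R(x)|<1.
x=-1.1: |R|=0.2872
R=1: x+8/25x²=0 ⇒ x=−25/8=-3.1250; min R=1−1/(4·8/25)=0.2188>−1
Confirm numerically:
  x=-2.920: |R|=0.80845 <1
  x=-2.370: |R|=0.42741 <1
  x=-2.217: |R|=0.35583 <1
  x=-1.432: |R|=0.22420 <1
  x=-3.471: |R|=1.38431 >1
  x=-3.163: |R|=1.03846 >1
Stable set (-3.1250, 0).

z* = -3.1250.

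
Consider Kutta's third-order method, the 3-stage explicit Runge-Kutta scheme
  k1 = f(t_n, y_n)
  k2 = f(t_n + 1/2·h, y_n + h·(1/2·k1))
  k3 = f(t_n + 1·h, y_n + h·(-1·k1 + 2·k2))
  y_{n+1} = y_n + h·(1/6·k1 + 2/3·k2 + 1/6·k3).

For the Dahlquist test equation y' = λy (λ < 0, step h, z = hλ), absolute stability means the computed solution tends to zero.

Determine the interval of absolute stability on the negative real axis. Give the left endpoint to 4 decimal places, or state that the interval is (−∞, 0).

(-2.5127, 0).

With y'=λy (z=hλ):
  order 3, 3-stage ⇒ R(z)=1+z+z^2/2+z^3/6
  (e.g. R(-1.68)=-0.05907, |R|=0.05907)

Boundary: |R(x)|=1, x<0.
x=-1.68: |R|=0.0591
|R(-2.49)|=0.9630 |R(-1.09)|=0.2882 |R(-0.61)|=0.5382
Bisect:
  x_lo=-3.2161 |R|=2.5887  x_hi=-0.1040 |R|=0.9012
  mid=-1.66008 |R|=0.04464 →hi
  mid=-2.43810 |R|=0.88141 →hi
  mid=-2.82711 |R|=1.59681 →lo
  mid=-2.63260 |R|=1.20823 →lo
  mid=-2.53535 |R|=1.03756 →lo
  mid=-2.48673 |R|=0.95773 →hi
  mid=-2.51104 |R|=0.99720 →hi
  mid=-2.52320 |R|=1.01726 →lo
  mid=-2.51712 |R|=1.00720 →lo
  mid=-2.51408 |R|=1.00219 →lo
  ...
  [-2.51275,-2.51256] ⇒ x*=-2.5127
Interval (-2.5127, 0).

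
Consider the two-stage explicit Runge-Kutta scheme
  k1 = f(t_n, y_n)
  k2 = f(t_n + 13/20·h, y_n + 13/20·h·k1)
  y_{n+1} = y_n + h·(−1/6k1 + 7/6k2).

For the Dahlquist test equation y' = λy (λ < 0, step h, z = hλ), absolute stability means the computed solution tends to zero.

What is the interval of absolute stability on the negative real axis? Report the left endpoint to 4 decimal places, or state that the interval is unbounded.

z∈(-1.3187,0).

With y'=λy (z=hλ):
  k1=λy_n ⇒ h·k1=z·y_n;  k2=λ(1+13/20z)y_n ⇒ h·k2=z(1+13/20z)y_n
  y_{n+1}/y_n = 1 − 1/6z + 7/6z(1+13/20z) = 1 + z + 91/120z²
  R(z) = 1 + z + 91/120z².

Solve |R(x)|<1 on ℝ⁻.
x=-0.76: |R|=0.6780
R=1: x+91/120x²=0 ⇒ x=−120/91=-1.3187; min R=1−1/(4·91/120)=0.6703>−1
Confirm numerically:
  x=-1.225: |R|=0.91297 <1
  x=-1.023: |R|=0.77062 <1
  x=-0.692: |R|=0.67114 <1
  x=-1.887: |R|=1.81325 >1
  x=-1.469: |R|=1.16745 >1
So |R|<1 on (-1.3187, 0).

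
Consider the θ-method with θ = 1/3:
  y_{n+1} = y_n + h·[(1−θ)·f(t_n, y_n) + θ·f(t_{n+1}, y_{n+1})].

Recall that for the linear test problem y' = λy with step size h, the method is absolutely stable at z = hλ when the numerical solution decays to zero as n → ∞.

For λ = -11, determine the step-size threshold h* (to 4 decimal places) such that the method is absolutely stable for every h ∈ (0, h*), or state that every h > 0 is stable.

(-6.0000,0); λ=-11 ⇒ h* = (6)/11 = 0.5455.

Test eqn y'=λy, z=hλ:
  y_{n+1} = y_n + z·[2/3·y_n + 1/3·y_{n+1}] ⇒ (1 − 1/3z)y_{n+1} = (1 + 2/3z)y_n
  R(z) = (1 + 2/3z)/(1 − 1/3z).

Solve |R(x)|<1 on ℝ⁻.
x=-1.4: |R|=0.0455
R=−1: 1+2/3x = −1+1/3x ⇒ -1/3x=2 ⇒ x=2/(-1/3)=-6.0000
Confirm numerically:
  x=-4.736: |R|=0.83661 <1
  x=-4.422: |R|=0.78739 <1
  x=-4.198: |R|=0.74965 <1
  x=-4.115: |R|=0.73507 <1
  x=-6.080: |R|=1.00881 >1
  x=-6.066: |R|=1.00728 >1
So |R|<1 on (-6.0000, 0).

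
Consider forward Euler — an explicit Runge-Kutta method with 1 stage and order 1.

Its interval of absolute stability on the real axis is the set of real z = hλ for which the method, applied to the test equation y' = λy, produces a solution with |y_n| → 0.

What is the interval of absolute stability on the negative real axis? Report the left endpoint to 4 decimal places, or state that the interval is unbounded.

(-2.0000, 0).

On y'=λy, z=hλ:
  order 1, 1-stage ⇒ R(z)=1+z
  (e.g. R(-1.1)=-0.10000, |R|=0.10000)

Find x<0 with |R(x)|<1.
x=-1.1: |R|=0.1000
|R(-2.18)|=1.1800 |R(-1.47)|=0.4700 |R(-1.02)|=0.0200
Bisect:
  x_lo=-2.7892 |R|=1.7892  x_hi=-0.0791 |R|=0.9209
  mid=-1.43413 |R|=0.43413 →hi
  mid=-2.11166 |R|=1.11166 →lo
  mid=-1.77290 |R|=0.77290 →hi
  mid=-1.94228 |R|=0.94228 →hi
  mid=-2.02697 |R|=1.02697 →lo
  mid=-1.98463 |R|=0.98463 →hi
  mid=-2.00580 |R|=1.00580 →lo
  mid=-1.99521 |R|=0.99521 →hi
  ...
  [-2.00001,-1.99984] ⇒ x*=-2.0000
So |R|<1 on (-2.0000, 0).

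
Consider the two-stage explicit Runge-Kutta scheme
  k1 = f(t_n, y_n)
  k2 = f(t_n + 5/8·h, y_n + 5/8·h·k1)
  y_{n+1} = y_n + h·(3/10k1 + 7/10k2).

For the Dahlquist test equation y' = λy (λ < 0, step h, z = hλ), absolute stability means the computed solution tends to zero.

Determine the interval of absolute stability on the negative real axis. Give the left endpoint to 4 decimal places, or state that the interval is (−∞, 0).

Test eqn y'=λy, z=hλ:
  k1=λy_n ⇒ h·k1=z·y_n;  k2=λ(1+5/8z)y_n ⇒ h·k2=z(1+5/8z)y_n
  y_{n+1}/y_n = 1 + 3/10z + 7/10z(1+5/8z) = 1 + z + 7/16z²
  so R(z) = 1 + z + 7/16z².

Boundary: |R(x)|=1, x<0.
x=-0.46: |R|=0.6326
R=1: x+7/16x²=0 ⇒ x=−16/7=-2.2857; min R=1−1/(4·7/16)=0.4286>−1
Confirm numerically:
  x=-1.673: |R|=0.55153 <1
  x=-1.642: |R|=0.53757 <1
  x=-1.052: |R|=0.43218 <1
  x=-2.855: |R|=1.71107 >1
  x=-2.591: |R|=1.34606 >1
Interval (-2.2857, 0).

z∈(-2.2857,0).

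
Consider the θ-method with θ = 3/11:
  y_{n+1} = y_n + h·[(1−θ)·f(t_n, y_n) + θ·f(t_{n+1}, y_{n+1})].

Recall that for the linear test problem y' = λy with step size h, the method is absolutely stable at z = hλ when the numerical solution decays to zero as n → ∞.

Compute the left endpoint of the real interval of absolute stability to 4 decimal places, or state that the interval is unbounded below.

On y'=λy, z=hλ:
  y_{n+1} = y_n + z·[8/11·y_n + 3/11·y_{n+1}] ⇒ (1 − 3/11z)y_{n+1} = (1 + 8/11z)y_n
  so R(z) = (1 + 8/11z)/(1 − 3/11z).

Need |R(x)|<1, x<0.
x=-1.16: |R|=0.1188
R=−1: 1+8/11x = −1+3/11x ⇒ -5/11x=2 ⇒ x=2/(-5/11)=-4.4000
Confirm numerically:
  x=-3.705: |R|=0.84287 <1
  x=-3.450: |R|=0.77752 <1
  x=-2.241: |R|=0.39090 <1
  x=-2.054: |R|=0.31651 <1
  x=-4.941: |R|=1.10475 >1
  x=-4.547: |R|=1.02983 >1
  x=-4.470: |R|=1.01434 >1
Stable set (-4.4000, 0).

left endpoint -4.4000.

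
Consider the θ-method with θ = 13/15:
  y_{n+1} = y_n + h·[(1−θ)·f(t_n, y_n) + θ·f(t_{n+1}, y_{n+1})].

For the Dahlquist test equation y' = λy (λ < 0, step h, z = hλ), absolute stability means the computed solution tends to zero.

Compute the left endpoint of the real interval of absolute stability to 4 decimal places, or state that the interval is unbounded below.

With y'=λy (z=hλ):
  y_{n+1} = y_n + z·[2/15·y_n + 13/15·y_{n+1}] ⇒ (1 − 13/15z)y_{n+1} = (1 + 2/15z)y_n
  Hence R(z) = (1 + 2/15z)/(1 − 13/15z).

Need |R(x)|<1, x<0.
x=-0.88: |R|=0.5008
x=-2: |R|=0.2683
x=-10: |R|=0.0345
x=-100: |R|=0.1407
θ=13/15≥1/2 ⇒ |1+2/15x|<|1−13/15x| ∀x<0 ⇒ interval (−∞,0).

interval (−∞, 0).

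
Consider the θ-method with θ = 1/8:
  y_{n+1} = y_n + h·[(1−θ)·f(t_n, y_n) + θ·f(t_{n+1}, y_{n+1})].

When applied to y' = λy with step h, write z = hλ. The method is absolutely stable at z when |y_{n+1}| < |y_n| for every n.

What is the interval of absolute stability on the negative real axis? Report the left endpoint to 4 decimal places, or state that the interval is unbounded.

Set f=λy, z=hλ:
  y_{n+1} = y_n + z·[7/8·y_n + 1/8·y_{n+1}] ⇒ (1 − 1/8z)y_{n+1} = (1 + 7/8z)y_n
  Hence R(z) = (1 + 7/8z)/(1 − 1/8z).

Solve |R(x)|<1 on ℝ⁻.
x=-0.34: |R|=0.6739
R=−1: 1+7/8x = −1+1/8x ⇒ -3/4x=2 ⇒ x=2/(-3/4)=-2.6667
Confirm numerically:
  x=-2.182: |R|=0.71440 <1
  x=-1.837: |R|=0.49395 <1
  x=-1.138: |R|=0.00372 <1
  x=-3.235: |R|=1.30352 >1
  x=-2.826: |R|=1.08831 >1
Interval (-2.6667, 0).

z∈(-2.6667,0).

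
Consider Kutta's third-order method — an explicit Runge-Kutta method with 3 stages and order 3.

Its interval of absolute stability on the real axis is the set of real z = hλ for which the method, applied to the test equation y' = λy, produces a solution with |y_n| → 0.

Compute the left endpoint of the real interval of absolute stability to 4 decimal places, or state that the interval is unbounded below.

With y'=λy (z=hλ):
  order 3, 3-stage ⇒ R(z)=1+z+z^2/2+z^3/6
  (e.g. R(-0.38)=0.68305, |R|=0.68305)

Find x<0 with |R(x)|<1.
x=-0.38: |R|=0.6831
|R(-2.72)|=1.3747 |R(-2.45)|=0.8998 |R(-1.54)|=0.0371
Bisect:
  x_lo=-3.2762 |R|=2.7702  x_hi=-0.2509 |R|=0.7780
  mid=-1.76351 |R|=0.12261 →hi
  mid=-2.51984 |R|=1.01171 →lo
  mid=-2.14168 |R|=0.48552 →hi
  mid=-2.33076 |R|=0.72483 →hi
  mid=-2.42530 |R|=0.86190 →hi
  mid=-2.47257 |R|=0.93516 →hi
  mid=-2.49621 |R|=0.97302 →hi
  mid=-2.50803 |R|=0.99226 →hi
  mid=-2.51393 |R|=1.00196 →lo
  mid=-2.51098 |R|=0.99710 →hi
  ...
  [-2.51283,-2.51264] ⇒ x*=-2.5127
Interval (-2.5127, 0).

left endpoint -2.5127.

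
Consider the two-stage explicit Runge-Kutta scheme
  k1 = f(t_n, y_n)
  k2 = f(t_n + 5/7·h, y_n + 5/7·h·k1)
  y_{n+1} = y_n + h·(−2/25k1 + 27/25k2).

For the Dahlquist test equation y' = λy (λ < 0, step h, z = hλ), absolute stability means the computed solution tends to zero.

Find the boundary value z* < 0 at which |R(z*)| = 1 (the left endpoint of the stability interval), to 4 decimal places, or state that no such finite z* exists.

On y'=λy, z=hλ:
  k1=λy_n ⇒ h·k1=z·y_n;  k2=λ(1+5/7z)y_n ⇒ h·k2=z(1+5/7z)y_n
  y_{n+1}/y_n = 1 − 2/25z + 27/25z(1+5/7z) = 1 + z + 27/35z²
  R(z) = 1 + z + 27/35z².

Boundary: |R(x)|=1, x<0.
x=-0.57: |R|=0.6806
R=1: x+27/35x²=0 ⇒ x=−35/27=-1.2963; min R=1−1/(4·27/35)=0.6759>−1
Confirm numerically:
  x=-1.148: |R|=0.86867 <1
  x=-1.141: |R|=0.86331 <1
  x=-0.790: |R|=0.69145 <1
  x=-1.543: |R|=1.29365 >1
  x=-1.321: |R|=1.02517 >1
Stable set (-1.2963, 0).

left endpoint -1.2963.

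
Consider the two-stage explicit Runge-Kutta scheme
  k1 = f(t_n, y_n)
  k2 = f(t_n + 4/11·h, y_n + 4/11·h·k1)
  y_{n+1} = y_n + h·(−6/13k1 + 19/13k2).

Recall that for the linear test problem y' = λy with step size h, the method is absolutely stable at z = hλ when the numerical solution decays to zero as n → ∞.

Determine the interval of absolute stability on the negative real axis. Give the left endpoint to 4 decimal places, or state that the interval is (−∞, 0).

On y'=λy, z=hλ:
  k1=λy_n ⇒ h·k1=z·y_n;  k2=λ(1+4/11z)y_n ⇒ h·k2=z(1+4/11z)y_n
  y_{n+1}/y_n = 1 − 6/13z + 19/13z(1+4/11z) = 1 + z + 76/143z²
  ⇒ R(z) = 1 + z + 76/143z².

Boundary: |R(x)|=1, x<0.
x=-0.83: |R|=0.5361
R=1: x+76/143x²=0 ⇒ x=−143/76=-1.8816; min R=1−1/(4·76/143)=0.5296>−1
Confirm numerically:
  x=-1.808: |R|=0.92930 <1
  x=-1.663: |R|=0.80681 <1
  x=-1.591: |R|=0.75430 <1
  x=-1.448: |R|=0.66633 <1
  x=-2.337: |R|=1.56565 >1
  x=-2.332: |R|=1.55824 >1
  x=-2.324: |R|=1.54645 >1
Stable set (-1.8816, 0).

z∈(-1.8816,0).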